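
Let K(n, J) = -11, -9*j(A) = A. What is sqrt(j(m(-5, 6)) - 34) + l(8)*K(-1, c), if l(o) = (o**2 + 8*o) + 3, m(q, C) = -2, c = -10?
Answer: -1441 + 4*I*sqrt(19)/3 ≈ -1441.0 + 5.8119*I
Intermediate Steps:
j(A) = -A/9
l(o) = 3 + o**2 + 8*o
sqrt(j(m(-5, 6)) - 34) + l(8)*K(-1, c) = sqrt(-1/9*(-2) - 34) + (3 + 8**2 + 8*8)*(-11) = sqrt(2/9 - 34) + (3 + 64 + 64)*(-11) = sqrt(-304/9) + 131*(-11) = 4*I*sqrt(19)/3 - 1441 = -1441 + 4*I*sqrt(19)/3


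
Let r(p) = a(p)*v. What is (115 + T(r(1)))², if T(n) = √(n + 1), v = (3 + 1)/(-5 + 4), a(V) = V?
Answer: (115 + I*√3)² ≈ 13222.0 + 398.37*I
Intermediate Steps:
v = -4 (v = 4/(-1) = 4*(-1) = -4)
r(p) = -4*p (r(p) = p*(-4) = -4*p)
T(n) = √(1 + n)
(115 + T(r(1)))² = (115 + √(1 - 4*1))² = (115 + √(1 - 4))² = (115 + √(-3))² = (115 + I*√3)²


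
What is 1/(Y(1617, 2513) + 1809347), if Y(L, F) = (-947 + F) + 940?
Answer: 1/1811853 ≈ 5.5192e-7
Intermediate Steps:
Y(L, F) = -7 + F
1/(Y(1617, 2513) + 1809347) = 1/((-7 + 2513) + 1809347) = 1/(2506 + 1809347) = 1/1811853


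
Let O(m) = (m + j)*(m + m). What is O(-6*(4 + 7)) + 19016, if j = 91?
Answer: 15716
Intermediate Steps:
O(m) = 2*m*(91 + m) (O(m) = (m + 91)*(m + m) = (91 + m)*(2*m) = 2*m*(91 + m))
O(-6*(4 + 7)) + 19016 = 2*(-6*(4 + 7))*(91 - 6*(4 + 7)) + 19016 = 2*(-6*11)*(91 - 6*11) + 19016 = 2*(-66)*(91 - 66) + 19016 = 2*(-66)*25 + 19016 = -3300 + 19016 = 15716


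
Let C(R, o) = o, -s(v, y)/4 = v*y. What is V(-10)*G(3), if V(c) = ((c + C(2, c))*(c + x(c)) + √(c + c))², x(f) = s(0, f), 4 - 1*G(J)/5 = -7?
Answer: 2198900 + 44000*I*√5 ≈ 2.1989e+6 + 98387.0*I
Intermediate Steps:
s(v, y) = -4*v*y
G(J) = 55 (G(J) = 20 - 5*(-7) = 20 + 35 = 55)
x(f) = 0 (x(f) = -4*0*f = 0)
V(c) = (2*c² + √2*√c)² (V(c) = ((c + c)*(c + 0) + √(c + c))² = ((2*c)*c + √(2*c))² = (2*c² + √2*√c)²)
V(-10)*G(3) = (2*(-10)² + √2*√(-10))²*55 = (2*100 + √2*(I*√10))²*55 = (200 + 2*I*√5)²*55 = 55*(200 + 2*I*√5)²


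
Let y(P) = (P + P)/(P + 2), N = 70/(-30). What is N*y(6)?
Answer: -7/2 ≈ -3.5000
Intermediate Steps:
N = -7/3 (N = 70*(-1/30) = -7/3 ≈ -2.3333)
y(P) = 2*P/(2 + P) (y(P) = (2*P)/(2 + P) = 2*P/(2 + P))
N*y(6) = -14*6/(3*(2 + 6)) = -14*6/(3*8) = -7/3*3/2 = -7/2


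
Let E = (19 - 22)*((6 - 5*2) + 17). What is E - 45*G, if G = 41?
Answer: -1884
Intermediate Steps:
E = -39 (E = -3*((6 - 10) + 17) = -3*(-4 + 17) = -3*13 = -39)
E - 45*G = -39 - 45*41 = -39 - 1845 = -1884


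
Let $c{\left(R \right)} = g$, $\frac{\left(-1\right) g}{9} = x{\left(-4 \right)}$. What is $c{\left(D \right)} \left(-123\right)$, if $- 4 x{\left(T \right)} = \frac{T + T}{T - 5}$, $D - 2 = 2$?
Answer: $-246$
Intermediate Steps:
$D = 4$ ($D = 2 + 2 = 4$)
$x{\left(T \right)} = - \frac{T}{2 \left(-5 + T\right)}$ ($x{\left(T \right)} = - \frac{\left(T + T\right) \frac{1}{T - 5}}{4} = - \frac{2 T \frac{1}{-5 + T}}{4} = - \frac{T}{2 \left(-5 + T\right)}$)
$g = 2$ ($g = - 9 \left(\left(-1\right) \left(-4\right) \frac{1}{-10 + 2 \left(-4\right)}\right) = - 9 \left(\left(-1\right) \left(-4\right) \frac{1}{-10 - 8}\right) = - 9 \left(\left(-1\right) \left(-4\right) \frac{1}{-18}\right) = - 9 \left(\left(-1\right) \left(-4\right) \left(- \frac{1}{18}\right)\right) = \left(-9\right) \left(- \frac{2}{9}\right) = 2$)
$c{\left(R \right)} = 2$
$c{\left(D \right)} \left(-123\right) = 2 \left(-123\right) = -246$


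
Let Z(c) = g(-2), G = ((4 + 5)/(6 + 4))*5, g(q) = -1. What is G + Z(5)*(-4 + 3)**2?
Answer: 7/2 ≈ 3.5000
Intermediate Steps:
G = 9/2 (G = (9/10)*5 = 9/2 ≈ 4.5000)
Z(c) = -1
G + Z(5)*(-4 + 3)**2 = 9/2 - (-4 + 3)**2 = 9/2 - 1*(-1)**2 = 9/2 - 1*1 = 9/2 - 1 = 7/2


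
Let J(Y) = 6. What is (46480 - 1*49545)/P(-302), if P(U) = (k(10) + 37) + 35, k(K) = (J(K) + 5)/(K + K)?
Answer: -61300/1451 ≈ -42.247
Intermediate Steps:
k(K) = 11/(2*K) (k(K) = (6 + 5)/(K + K) = 11/((2*K)) = 11*(1/(2*K)) = 11/(2*K))
P(U) = 1451/20 (P(U) = ((11/2)/10 + 37) + 35 = ((11/2)*(1/10) + 37) + 35 = (11/20 + 37) + 35 = 751/20 + 35 = 1451/20)
(46480 - 1*49545)/P(-302) = (46480 - 1*49545)/(1451/20) = (46480 - 49545)*(20/1451) = -3065*20/1451 = -61300/1451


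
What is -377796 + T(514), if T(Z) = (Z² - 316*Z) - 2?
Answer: -276026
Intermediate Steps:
T(Z) = -2 + Z² - 316*Z
-377796 + T(514) = -377796 + (-2 + 514² - 316*514) = -377796 + (-2 + 264196 - 162424) = -377796 + 101770 = -276026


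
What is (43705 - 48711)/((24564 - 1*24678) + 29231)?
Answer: -5006/29117 ≈ -0.17193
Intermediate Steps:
(43705 - 48711)/((24564 - 1*24678) + 29231) = -5006/((24564 - 24678) + 29231) = -5006/(-114 + 29231) = -5006/29117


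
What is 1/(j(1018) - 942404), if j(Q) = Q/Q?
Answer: -1/942403 ≈ -1.0611e-6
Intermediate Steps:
j(Q) = 1
1/(j(1018) - 942404) = 1/(1 - 942404) = 1/(-942403) = -1/942403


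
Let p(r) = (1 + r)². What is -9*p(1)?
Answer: -36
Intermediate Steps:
-9*p(1) = -9*(1 + 1)² = -9*2² = -9*4 = -36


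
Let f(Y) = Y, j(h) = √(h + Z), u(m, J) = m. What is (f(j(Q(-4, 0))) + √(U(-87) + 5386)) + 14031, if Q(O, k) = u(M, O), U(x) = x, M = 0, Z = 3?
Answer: 14031 + √3 + √5299 ≈ 14106.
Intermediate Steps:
Q(O, k) = 0
j(h) = √(3 + h) (j(h) = √(h + 3) = √(3 + h))
(f(j(Q(-4, 0))) + √(U(-87) + 5386)) + 14031 = (√(3 + 0) + √(-87 + 5386)) + 14031 = (√3 + √5299) + 14031 = 14031 + √3 + √5299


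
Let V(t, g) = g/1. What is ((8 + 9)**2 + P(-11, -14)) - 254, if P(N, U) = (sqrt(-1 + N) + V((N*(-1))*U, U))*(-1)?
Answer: 49 - 2*I*sqrt(3) ≈ 49.0 - 3.4641*I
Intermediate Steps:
V(t, g) = g (V(t, g) = g*1 = g)
P(N, U) = -U - sqrt(-1 + N) (P(N, U) = (sqrt(-1 + N) + U)*(-1) = (U + sqrt(-1 + N))*(-1) = -U - sqrt(-1 + N))
((8 + 9)**2 + P(-11, -14)) - 254 = ((8 + 9)**2 + (-1*(-14) - sqrt(-1 - 11))) - 254 = (17**2 + (14 - sqrt(-12))) - 254 = (289 + (14 - 2*I*sqrt(3))) - 254 = (303 - 2*I*sqrt(3)) - 254 = 49 - 2*I*sqrt(3)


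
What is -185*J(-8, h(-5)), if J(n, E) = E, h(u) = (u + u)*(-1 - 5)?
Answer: -11100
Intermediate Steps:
h(u) = -12*u (h(u) = (2*u)*(-6) = -12*u)
-185*J(-8, h(-5)) = -(-2220)*(-5) = -185*60 = -11100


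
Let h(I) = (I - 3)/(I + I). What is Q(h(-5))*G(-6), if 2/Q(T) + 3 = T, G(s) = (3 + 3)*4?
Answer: -240/11 ≈ -21.818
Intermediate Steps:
h(I) = (-3 + I)/(2*I) (h(I) = (-3 + I)/((2*I)) = (-3 + I)*(1/(2*I)) = (-3 + I)/(2*I))
G(s) = 24 (G(s) = 6*4 = 24)
Q(T) = 2/(-3 + T)
Q(h(-5))*G(-6) = (2/(-3 + (½)*(-3 - 5)/(-5)))*24 = (2/(-3 + (½)*(-⅕)*(-8)))*24 = (2/(-3 + ⅘))*24 = (2/(-11/5))*24 = (2*(-5/11))*24 = -10/11*24 = -240/11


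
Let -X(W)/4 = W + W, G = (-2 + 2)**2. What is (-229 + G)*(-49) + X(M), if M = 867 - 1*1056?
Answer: 12733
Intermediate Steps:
G = 0 (G = 0**2 = 0)
M = -189 (M = 867 - 1056 = -189)
X(W) = -8*W (X(W) = -4*(W + W) = -8*W)
(-229 + G)*(-49) + X(M) = (-229 + 0)*(-49) - 8*(-189) = -229*(-49) + 1512 = 11221 + 1512 = 12733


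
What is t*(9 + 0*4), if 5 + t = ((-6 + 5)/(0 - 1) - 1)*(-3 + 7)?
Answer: -45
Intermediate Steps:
t = -5 (t = -5 + ((-6 + 5)/(0 - 1) - 1)*(-3 + 7) = -5 + (-1/(-1) - 1)*4 = -5 + (-1*(-1) - 1)*4 = -5 + (1 - 1)*4 = -5 + 0*4 = -5 + 0 = -5)
t*(9 + 0*4) = -5*(9 + 0*4) = -5*(9 + 0) = -5*9 = -45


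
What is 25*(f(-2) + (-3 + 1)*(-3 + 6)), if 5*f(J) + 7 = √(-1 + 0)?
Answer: -185 + 5*I ≈ -185.0 + 5.0*I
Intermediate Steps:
f(J) = -7/5 + I/5 (f(J) = -7/5 + √(-1 + 0)/5 = -7/5 + √(-1)/5 = -7/5 + I/5)
25*(f(-2) + (-3 + 1)*(-3 + 6)) = 25*((-7/5 + I/5) + (-3 + 1)*(-3 + 6)) = 25*((-7/5 + I/5) - 2*3) = 25*((-7/5 + I/5) - 6) = 25*(-37/5 + I/5) = -185 + 5*I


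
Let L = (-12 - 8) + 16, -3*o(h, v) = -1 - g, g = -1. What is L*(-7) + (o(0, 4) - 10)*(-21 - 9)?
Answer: 328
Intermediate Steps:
o(h, v) = 0 (o(h, v) = -(-1 - 1*(-1))/3 = -(-1 + 1)/3 = -⅓*0 = 0)
L = -4 (L = -20 + 16 = -4)
L*(-7) + (o(0, 4) - 10)*(-21 - 9) = -4*(-7) + (0 - 10)*(-21 - 9) = 28 - 10*(-30) = 28 + 300 = 328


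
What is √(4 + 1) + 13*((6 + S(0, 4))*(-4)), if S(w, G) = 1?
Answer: -364 + √5 ≈ -361.76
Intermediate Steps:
√(4 + 1) + 13*((6 + S(0, 4))*(-4)) = √(4 + 1) + 13*((6 + 1)*(-4)) = √5 + 13*(7*(-4)) = √5 + 13*(-28) = √5 - 364 = -364 + √5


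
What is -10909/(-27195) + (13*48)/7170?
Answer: 3172907/6499605 ≈ 0.48817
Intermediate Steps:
-10909/(-27195) + (13*48)/7170 = -10909*(-1/27195) + 624*(1/7170) = 10909/27195 + 104/1195 = 3172907/6499605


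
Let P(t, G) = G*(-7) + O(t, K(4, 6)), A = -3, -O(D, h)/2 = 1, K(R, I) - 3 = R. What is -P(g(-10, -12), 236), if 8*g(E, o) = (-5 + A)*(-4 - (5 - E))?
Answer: 1654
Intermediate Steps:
K(R, I) = 3 + R
O(D, h) = -2 (O(D, h) = -2*1 = -2)
g(E, o) = 9 - E (g(E, o) = ((-5 - 3)*(-4 - (5 - E)))/8 = (-8*(-4 + (-5 + E)))/8 = (-8*(-9 + E))/8 = (72 - 8*E)/8 = 9 - E)
P(t, G) = -2 - 7*G (P(t, G) = G*(-7) - 2 = -7*G - 2 = -2 - 7*G)
-P(g(-10, -12), 236) = -(-2 - 7*236) = -(-2 - 1652) = -1*(-1654) = 1654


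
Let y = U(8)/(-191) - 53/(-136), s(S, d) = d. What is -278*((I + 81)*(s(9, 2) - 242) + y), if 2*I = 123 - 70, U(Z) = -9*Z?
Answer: 93152363015/12988 ≈ 7.1722e+6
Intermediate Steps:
I = 53/2 (I = (123 - 70)/2 = (1/2)*53 = 53/2 ≈ 26.500)
y = 19915/25976 (y = -9*8/(-191) - 53/(-136) = -72*(-1/191) - 53*(-1/136) = 72/191 + 53/136 = 19915/25976 ≈ 0.76667)
-278*((I + 81)*(s(9, 2) - 242) + y) = -278*((53/2 + 81)*(2 - 242) + 19915/25976) = -278*((215/2)*(-240) + 19915/25976) = -278*(-25800 + 19915/25976) = -278*(-670160885/25976) = 93152363015/12988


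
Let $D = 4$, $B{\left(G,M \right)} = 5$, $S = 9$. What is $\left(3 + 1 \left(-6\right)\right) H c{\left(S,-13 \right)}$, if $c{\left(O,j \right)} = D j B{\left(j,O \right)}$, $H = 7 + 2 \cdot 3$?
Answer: $10140$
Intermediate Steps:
$H = 13$ ($H = 7 + 6 = 13$)
$c{\left(O,j \right)} = 20 j$ ($c{\left(O,j \right)} = 4 j 5 = 20 j$)
$\left(3 + 1 \left(-6\right)\right) H c{\left(S,-13 \right)} = \left(3 + 1 \left(-6\right)\right) 13 \cdot 20 \left(-13\right) = \left(3 - 6\right) 13 \left(-260\right) = \left(-3\right) 13 \left(-260\right) = \left(-39\right) \left(-260\right) = 10140$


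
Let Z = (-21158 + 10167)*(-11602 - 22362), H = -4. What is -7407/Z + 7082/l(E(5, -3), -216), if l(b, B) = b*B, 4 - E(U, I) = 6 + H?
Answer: -330462741299/20158109496 ≈ -16.394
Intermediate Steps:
E(U, I) = 2 (E(U, I) = 4 - (6 - 4) = 4 - 1*2 = 4 - 2 = 2)
Z = 373298324 (Z = -10991*(-33964) = 373298324)
l(b, B) = B*b
-7407/Z + 7082/l(E(5, -3), -216) = -7407/373298324 + 7082/((-216*2)) = -7407*1/373298324 + 7082/(-432) = -7407/373298324 + 7082*(-1/432) = -7407/373298324 - 3541/216 = -330462741299/20158109496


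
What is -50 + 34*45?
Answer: 1480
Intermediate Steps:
-50 + 34*45 = -50 + 1530 = 1480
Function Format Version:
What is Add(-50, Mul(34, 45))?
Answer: 1480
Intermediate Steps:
Add(-50, Mul(34, 45)) = Add(-50, 1530) = 1480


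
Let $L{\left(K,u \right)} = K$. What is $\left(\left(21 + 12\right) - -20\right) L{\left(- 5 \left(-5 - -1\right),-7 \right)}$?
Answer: $1060$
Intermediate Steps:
$\left(\left(21 + 12\right) - -20\right) L{\left(- 5 \left(-5 - -1\right),-7 \right)} = \left(\left(21 + 12\right) - -20\right) \left(- 5 \left(-5 - -1\right)\right) = \left(33 + 20\right) \left(- 5 \left(-5 + 1\right)\right) = 53 \left(\left(-5\right) \left(-4\right)\right) = 53 \cdot 20 = 1060$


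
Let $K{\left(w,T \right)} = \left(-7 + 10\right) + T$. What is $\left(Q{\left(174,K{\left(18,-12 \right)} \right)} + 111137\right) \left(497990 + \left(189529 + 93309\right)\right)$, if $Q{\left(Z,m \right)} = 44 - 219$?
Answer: $86642236536$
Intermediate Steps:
$K{\left(w,T \right)} = 3 + T$
$Q{\left(Z,m \right)} = -175$ ($Q{\left(Z,m \right)} = 44 - 219 = -175$)
$\left(Q{\left(174,K{\left(18,-12 \right)} \right)} + 111137\right) \left(497990 + \left(189529 + 93309\right)\right) = \left(-175 + 111137\right) \left(497990 + \left(189529 + 93309\right)\right) = 110962 \left(497990 + 282838\right) = 110962 \cdot 780828 = 86642236536$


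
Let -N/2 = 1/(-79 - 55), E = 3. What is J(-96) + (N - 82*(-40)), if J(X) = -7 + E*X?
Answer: 199996/67 ≈ 2985.0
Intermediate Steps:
N = 1/67 (N = -2/(-79 - 55) = -2/(-134) = -2*(-1/134) = 1/67 ≈ 0.014925)
J(X) = -7 + 3*X
J(-96) + (N - 82*(-40)) = (-7 + 3*(-96)) + (1/67 - 82*(-40)) = (-7 - 288) + (1/67 + 3280) = -295 + 219761/67 = 199996/67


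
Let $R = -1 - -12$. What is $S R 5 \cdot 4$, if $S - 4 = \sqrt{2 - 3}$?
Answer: $880 + 220 i \approx 880.0 + 220.0 i$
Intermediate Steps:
$R = 11$ ($R = -1 + 12 = 11$)
$S = 4 + i$ ($S = 4 + \sqrt{2 - 3} = 4 + \sqrt{-1} = 4 + i \approx 4.0 + 1.0 i$)
$S R 5 \cdot 4 = \left(4 + i\right) 11 \cdot 5 \cdot 4 = \left(44 + 11 i\right) 20 = 880 + 220 i$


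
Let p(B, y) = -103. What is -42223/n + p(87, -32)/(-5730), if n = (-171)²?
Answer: -79641989/55850310 ≈ -1.4260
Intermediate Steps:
n = 29241
-42223/n + p(87, -32)/(-5730) = -42223/29241 - 103/(-5730) = -42223*1/29241 - 103*(-1/5730) = -42223/29241 + 103/5730 = -79641989/55850310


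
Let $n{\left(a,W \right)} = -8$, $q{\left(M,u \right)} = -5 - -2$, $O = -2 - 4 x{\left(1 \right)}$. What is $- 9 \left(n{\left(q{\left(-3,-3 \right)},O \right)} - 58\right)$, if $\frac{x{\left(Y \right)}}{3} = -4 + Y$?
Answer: $594$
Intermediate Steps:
$x{\left(Y \right)} = -12 + 3 Y$ ($x{\left(Y \right)} = 3 \left(-4 + Y\right) = -12 + 3 Y$)
$O = 34$ ($O = -2 - 4 \left(-12 + 3 \cdot 1\right) = -2 - 4 \left(-12 + 3\right) = -2 - -36 = -2 + 36 = 34$)
$q{\left(M,u \right)} = -3$ ($q{\left(M,u \right)} = -5 + 2 = -3$)
$- 9 \left(n{\left(q{\left(-3,-3 \right)},O \right)} - 58\right) = - 9 \left(-8 - 58\right) = \left(-9\right) \left(-66\right) = 594$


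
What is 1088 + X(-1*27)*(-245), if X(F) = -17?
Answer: 5253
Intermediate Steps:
1088 + X(-1*27)*(-245) = 1088 - 17*(-245) = 1088 + 4165 = 5253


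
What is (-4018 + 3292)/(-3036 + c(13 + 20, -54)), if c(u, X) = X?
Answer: 121/515 ≈ 0.23495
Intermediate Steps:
(-4018 + 3292)/(-3036 + c(13 + 20, -54)) = (-4018 + 3292)/(-3036 - 54) = -726/(-3090) = -726*(-1/3090) = 121/515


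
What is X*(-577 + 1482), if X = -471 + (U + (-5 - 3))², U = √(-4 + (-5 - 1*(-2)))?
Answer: -374670 - 14480*I*√7 ≈ -3.7467e+5 - 38311.0*I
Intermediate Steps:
U = I*√7 (U = √(-4 + (-5 + 2)) = √(-4 - 3) = √(-7) = I*√7 ≈ 2.6458*I)
X = -471 + (-8 + I*√7)² (X = -471 + (I*√7 + (-5 - 3))² = -471 + (I*√7 - 8)² = -471 + (-8 + I*√7)² ≈ -414.0 - 42.332*I)
X*(-577 + 1482) = (-471 + (8 - I*√7)²)*(-577 + 1482) = (-471 + (8 - I*√7)²)*905 = -426255 + 905*(8 - I*√7)²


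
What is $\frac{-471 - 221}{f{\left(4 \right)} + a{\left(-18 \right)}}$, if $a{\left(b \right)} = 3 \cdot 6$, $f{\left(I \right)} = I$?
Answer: $- \frac{346}{11} \approx -31.455$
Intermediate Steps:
$a{\left(b \right)} = 18$
$\frac{-471 - 221}{f{\left(4 \right)} + a{\left(-18 \right)}} = \frac{-471 - 221}{4 + 18} = - \frac{692}{22} = \left(-692\right) \frac{1}{22} = - \frac{346}{11}$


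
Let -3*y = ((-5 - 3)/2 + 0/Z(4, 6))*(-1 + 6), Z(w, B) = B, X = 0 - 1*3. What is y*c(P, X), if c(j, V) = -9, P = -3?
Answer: -60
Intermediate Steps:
X = -3 (X = 0 - 3 = -3)
y = 20/3 (y = -((-5 - 3)/2 + 0/6)*(-1 + 6)/3 = -(-8*1/2 + 0*(1/6))*5/3 = -(-4 + 0)*5/3 = -(-4)*5/3 = -1/3*(-20) = 20/3 ≈ 6.6667)
y*c(P, X) = (20/3)*(-9) = -60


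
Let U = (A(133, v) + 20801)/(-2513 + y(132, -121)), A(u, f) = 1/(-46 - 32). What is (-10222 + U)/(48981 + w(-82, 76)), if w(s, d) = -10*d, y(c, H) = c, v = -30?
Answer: -1900031873/8955507678 ≈ -0.21216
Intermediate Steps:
A(u, f) = -1/78 (A(u, f) = 1/(-78) = -1/78)
U = -1622477/185718 (U = (-1/78 + 20801)/(-2513 + 132) = (1622477/78)/(-2381) = (1622477/78)*(-1/2381) = -1622477/185718 ≈ -8.7362)
(-10222 + U)/(48981 + w(-82, 76)) = (-10222 - 1622477/185718)/(48981 - 10*76) = -1900031873/(185718*(48981 - 760)) = -1900031873/185718/48221 = -1900031873/185718*1/48221 = -1900031873/8955507678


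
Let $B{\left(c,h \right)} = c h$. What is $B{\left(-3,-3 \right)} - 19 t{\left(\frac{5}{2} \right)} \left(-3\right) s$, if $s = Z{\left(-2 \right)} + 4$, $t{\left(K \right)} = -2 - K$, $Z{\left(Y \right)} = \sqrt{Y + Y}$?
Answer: $-1017 - 513 i \approx -1017.0 - 513.0 i$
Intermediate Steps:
$Z{\left(Y \right)} = \sqrt{2} \sqrt{Y}$ ($Z{\left(Y \right)} = \sqrt{2 Y} = \sqrt{2} \sqrt{Y}$)
$s = 4 + 2 i$ ($s = \sqrt{2} \sqrt{-2} + 4 = \sqrt{2} i \sqrt{2} + 4 = 2 i + 4 = 4 + 2 i \approx 4.0 + 2.0 i$)
$B{\left(-3,-3 \right)} - 19 t{\left(\frac{5}{2} \right)} \left(-3\right) s = \left(-3\right) \left(-3\right) - 19 \left(-2 - \frac{5}{2}\right) \left(-3\right) \left(4 + 2 i\right) = 9 - 19 \left(-2 - 5 \cdot \frac{1}{2}\right) \left(-3\right) \left(4 + 2 i\right) = 9 - 19 \left(-2 - \frac{5}{2}\right) \left(-3\right) \left(4 + 2 i\right) = 9 - 19 \left(- \frac{9}{2}\right) \left(-3\right) \left(4 + 2 i\right) = 9 - 19 \frac{27 \left(4 + 2 i\right)}{2} = 9 - 19 \left(54 + 27 i\right) = 9 - \left(1026 + 513 i\right) = -1017 - 513 i$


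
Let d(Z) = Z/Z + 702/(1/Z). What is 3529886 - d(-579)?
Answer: 3936343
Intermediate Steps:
d(Z) = 1 + 702*Z
3529886 - d(-579) = 3529886 - (1 + 702*(-579)) = 3529886 - (1 - 406458) = 3529886 - 1*(-406457) = 3529886 + 406457 = 3936343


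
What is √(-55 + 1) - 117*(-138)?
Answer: 16146 + 3*I*√6 ≈ 16146.0 + 7.3485*I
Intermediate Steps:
√(-55 + 1) - 117*(-138) = √(-54) + 16146 = 3*I*√6 + 16146 = 16146 + 3*I*√6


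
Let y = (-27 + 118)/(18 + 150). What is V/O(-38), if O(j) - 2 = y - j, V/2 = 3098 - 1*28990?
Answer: -1242816/973 ≈ -1277.3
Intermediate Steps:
y = 13/24 (y = 91/168 = 91*(1/168) = 13/24 ≈ 0.54167)
V = -51784 (V = 2*(3098 - 1*28990) = 2*(3098 - 28990) = 2*(-25892) = -51784)
O(j) = 61/24 - j (O(j) = 2 + (13/24 - j) = 61/24 - j)
V/O(-38) = -51784/(61/24 - 1*(-38)) = -51784/(61/24 + 38) = -51784/973/24 = -51784*24/973 = -1242816/973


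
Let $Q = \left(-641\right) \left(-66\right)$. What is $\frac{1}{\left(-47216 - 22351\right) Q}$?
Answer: $- \frac{1}{2943101502} \approx -3.3978 \cdot 10^{-10}$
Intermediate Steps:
$Q = 42306$
$\frac{1}{\left(-47216 - 22351\right) Q} = \frac{1}{\left(-47216 - 22351\right) 42306} = \frac{1}{-69567} \cdot \frac{1}{42306} = \left(- \frac{1}{69567}\right) \frac{1}{42306} = - \frac{1}{2943101502}$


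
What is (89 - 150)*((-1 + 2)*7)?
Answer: -427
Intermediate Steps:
(89 - 150)*((-1 + 2)*7) = -61*7 = -427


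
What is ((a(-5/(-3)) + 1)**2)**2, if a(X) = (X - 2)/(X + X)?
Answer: 6561/10000 ≈ 0.65610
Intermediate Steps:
a(X) = (-2 + X)/(2*X) (a(X) = (-2 + X)/((2*X)) = (-2 + X)*(1/(2*X)) = (-2 + X)/(2*X))
((a(-5/(-3)) + 1)**2)**2 = (((-2 - 5/(-3))/(2*((-5/(-3)))) + 1)**2)**2 = (((-2 - 5*(-1/3))/(2*((-5*(-1/3)))) + 1)**2)**2 = (((-2 + 5/3)/(2*(5/3)) + 1)**2)**2 = (((1/2)*(3/5)*(-1/3) + 1)**2)**2 = ((-1/10 + 1)**2)**2 = ((9/10)**2)**2 = (81/100)**2 = 6561/10000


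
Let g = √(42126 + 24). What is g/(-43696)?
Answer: -5*√1686/43696 ≈ -0.0046985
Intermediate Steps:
g = 5*√1686 (g = √42150 = 5*√1686 ≈ 205.30)
g/(-43696) = (5*√1686)/(-43696) = (5*√1686)*(-1/43696) = -5*√1686/43696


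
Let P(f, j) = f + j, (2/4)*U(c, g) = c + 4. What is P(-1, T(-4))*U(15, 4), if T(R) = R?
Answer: -190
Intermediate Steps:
U(c, g) = 8 + 2*c (U(c, g) = 2*(c + 4) = 2*(4 + c) = 8 + 2*c)
P(-1, T(-4))*U(15, 4) = (-1 - 4)*(8 + 2*15) = -5*(8 + 30) = -5*38 = -190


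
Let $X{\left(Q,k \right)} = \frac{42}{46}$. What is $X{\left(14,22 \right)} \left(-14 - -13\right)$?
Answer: $- \frac{21}{23} \approx -0.91304$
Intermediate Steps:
$X{\left(Q,k \right)} = \frac{21}{23}$ ($X{\left(Q,k \right)} = 42 \cdot \frac{1}{46} = \frac{21}{23}$)
$X{\left(14,22 \right)} \left(-14 - -13\right) = \frac{21 \left(-14 - -13\right)}{23} = \frac{21 \left(-14 + 13\right)}{23} = \frac{21}{23} \left(-1\right) = - \frac{21}{23}$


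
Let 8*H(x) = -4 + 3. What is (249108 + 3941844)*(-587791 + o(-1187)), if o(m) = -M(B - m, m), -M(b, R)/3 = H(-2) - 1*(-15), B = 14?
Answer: -2463216845799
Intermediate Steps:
H(x) = -⅛ (H(x) = (-4 + 3)/8 = (⅛)*(-1) = -⅛)
M(b, R) = -357/8 (M(b, R) = -3*(-⅛ - 1*(-15)) = -3*(-⅛ + 15) = -3*119/8 = -357/8)
o(m) = 357/8 (o(m) = -1*(-357/8) = 357/8)
(249108 + 3941844)*(-587791 + o(-1187)) = (249108 + 3941844)*(-587791 + 357/8) = 4190952*(-4701971/8) = -2463216845799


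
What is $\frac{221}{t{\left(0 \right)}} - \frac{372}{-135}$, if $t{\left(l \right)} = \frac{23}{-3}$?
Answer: $- \frac{26983}{1035} \approx -26.071$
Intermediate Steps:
$t{\left(l \right)} = - \frac{23}{3}$ ($t{\left(l \right)} = 23 \left(- \frac{1}{3}\right) = - \frac{23}{3}$)
$\frac{221}{t{\left(0 \right)}} - \frac{372}{-135} = \frac{221}{- \frac{23}{3}} - \frac{372}{-135} = 221 \left(- \frac{3}{23}\right) - - \frac{124}{45} = - \frac{663}{23} + \frac{124}{45} = - \frac{26983}{1035}$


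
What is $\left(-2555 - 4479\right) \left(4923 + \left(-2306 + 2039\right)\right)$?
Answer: $-32750304$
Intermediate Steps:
$\left(-2555 - 4479\right) \left(4923 + \left(-2306 + 2039\right)\right) = - 7034 \left(4923 - 267\right) = \left(-7034\right) 4656 = -32750304$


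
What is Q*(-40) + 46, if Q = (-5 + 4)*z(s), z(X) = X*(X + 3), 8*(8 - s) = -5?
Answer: 32453/8 ≈ 4056.6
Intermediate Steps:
s = 69/8 (s = 8 - 1/8*(-5) = 8 + 5/8 = 69/8 ≈ 8.6250)
z(X) = X*(3 + X)
Q = -6417/64 (Q = (-5 + 4)*(69*(3 + 69/8)/8) = -69*93/(8*8) = -1*6417/64 = -6417/64 ≈ -100.27)
Q*(-40) + 46 = -6417/64*(-40) + 46 = 32085/8 + 46 = 32453/8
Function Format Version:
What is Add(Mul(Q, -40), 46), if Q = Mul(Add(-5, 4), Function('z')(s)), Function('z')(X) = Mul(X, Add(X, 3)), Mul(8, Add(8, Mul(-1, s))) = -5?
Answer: Rational(32453, 8) ≈ 4056.6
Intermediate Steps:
s = Rational(69, 8) (s = Add(8, Mul(Rational(-1, 8), -5)) = Add(8, Rational(5, 8)) = Rational(69, 8) ≈ 8.6250)
Function('z')(X) = Mul(X, Add(3, X))
Q = Rational(-6417, 64) (Q = Mul(Add(-5, 4), Mul(Rational(69, 8), Add(3, Rational(69, 8)))) = Mul(-1, Mul(Rational(69, 8), Rational(93, 8))) = Mul(-1, Rational(6417, 64)) = Rational(-6417, 64) ≈ -100.27)
Add(Mul(Q, -40), 46) = Add(Mul(Rational(-6417, 64), -40), 46) = Add(Rational(32085, 8), 46) = Rational(32453, 8)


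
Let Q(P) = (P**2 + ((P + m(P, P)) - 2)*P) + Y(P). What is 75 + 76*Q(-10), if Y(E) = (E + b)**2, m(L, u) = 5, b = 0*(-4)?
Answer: 20595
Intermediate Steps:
b = 0
Y(E) = E**2 (Y(E) = (E + 0)**2 = E**2)
Q(P) = 2*P**2 + P*(3 + P) (Q(P) = (P**2 + ((P + 5) - 2)*P) + P**2 = (P**2 + ((5 + P) - 2)*P) + P**2 = (P**2 + (3 + P)*P) + P**2 = (P**2 + P*(3 + P)) + P**2 = 2*P**2 + P*(3 + P))
75 + 76*Q(-10) = 75 + 76*(3*(-10)*(1 - 10)) = 75 + 76*(3*(-10)*(-9)) = 75 + 76*270 = 75 + 20520 = 20595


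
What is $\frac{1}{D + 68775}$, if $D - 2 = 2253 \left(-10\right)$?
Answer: $\frac{1}{46247} \approx 2.1623 \cdot 10^{-5}$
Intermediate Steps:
$D = -22528$ ($D = 2 + 2253 \left(-10\right) = 2 - 22530 = -22528$)
$\frac{1}{D + 68775} = \frac{1}{-22528 + 68775} = \frac{1}{46247}$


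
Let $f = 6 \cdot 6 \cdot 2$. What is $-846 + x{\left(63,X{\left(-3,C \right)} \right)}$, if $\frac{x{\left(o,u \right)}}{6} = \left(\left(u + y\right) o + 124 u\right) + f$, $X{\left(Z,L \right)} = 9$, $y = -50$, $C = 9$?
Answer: $-9216$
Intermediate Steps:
$f = 72$ ($f = 36 \cdot 2 = 72$)
$x{\left(o,u \right)} = 432 + 744 u + 6 o \left(-50 + u\right)$ ($x{\left(o,u \right)} = 6 \left(\left(\left(u - 50\right) o + 124 u\right) + 72\right) = 6 \left(\left(\left(-50 + u\right) o + 124 u\right) + 72\right) = 6 \left(\left(o \left(-50 + u\right) + 124 u\right) + 72\right) = 6 \left(\left(124 u + o \left(-50 + u\right)\right) + 72\right) = 6 \left(72 + 124 u + o \left(-50 + u\right)\right) = 432 + 744 u + 6 o \left(-50 + u\right)$)
$-846 + x{\left(63,X{\left(-3,C \right)} \right)} = -846 + \left(432 - 18900 + 744 \cdot 9 + 6 \cdot 63 \cdot 9\right) = -846 + \left(432 - 18900 + 6696 + 3402\right) = -846 - 8370 = -9216$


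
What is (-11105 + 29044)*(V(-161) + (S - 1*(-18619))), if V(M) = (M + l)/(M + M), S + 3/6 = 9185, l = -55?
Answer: 160606844477/322 ≈ 4.9878e+8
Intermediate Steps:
S = 18369/2 (S = -1/2 + 9185 = 18369/2 ≈ 9184.5)
V(M) = (-55 + M)/(2*M) (V(M) = (M - 55)/(M + M) = (-55 + M)/((2*M)) = (-55 + M)*(1/(2*M)) = (-55 + M)/(2*M))
(-11105 + 29044)*(V(-161) + (S - 1*(-18619))) = (-11105 + 29044)*((1/2)*(-55 - 161)/(-161) + (18369/2 - 1*(-18619))) = 17939*((1/2)*(-1/161)*(-216) + (18369/2 + 18619)) = 17939*(108/161 + 55607/2) = 17939*(8952943/322) = 160606844477/322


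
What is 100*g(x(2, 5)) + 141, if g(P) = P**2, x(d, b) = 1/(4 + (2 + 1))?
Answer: 7009/49 ≈ 143.04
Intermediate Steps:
x(d, b) = 1/7 (x(d, b) = 1/(4 + 3) = 1/7)
100*g(x(2, 5)) + 141 = 100*(1/7)**2 + 141 = 100*(1/49) + 141 = 100/49 + 141 = 7009/49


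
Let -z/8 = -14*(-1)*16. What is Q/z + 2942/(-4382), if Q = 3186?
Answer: -686897/280448 ≈ -2.4493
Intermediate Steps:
z = -1792 (z = -8*(-14*(-1))*16 = -112*16 = -8*224 = -1792)
Q/z + 2942/(-4382) = 3186/(-1792) + 2942/(-4382) = 3186*(-1/1792) + 2942*(-1/4382) = -1593/896 - 1471/2191 = -686897/280448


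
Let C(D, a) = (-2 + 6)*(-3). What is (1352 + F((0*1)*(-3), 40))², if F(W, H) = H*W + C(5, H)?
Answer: 1795600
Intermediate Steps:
C(D, a) = -12 (C(D, a) = 4*(-3) = -12)
F(W, H) = -12 + H*W (F(W, H) = H*W - 12 = -12 + H*W)
(1352 + F((0*1)*(-3), 40))² = (1352 + (-12 + 40*((0*1)*(-3))))² = (1352 + (-12 + 40*(0*(-3))))² = (1352 + (-12 + 40*0))² = (1352 + (-12 + 0))² = (1352 - 12)² = 1340² = 1795600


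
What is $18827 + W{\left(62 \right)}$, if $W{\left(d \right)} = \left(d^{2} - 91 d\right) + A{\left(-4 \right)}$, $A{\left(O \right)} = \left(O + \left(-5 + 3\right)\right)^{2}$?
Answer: $17065$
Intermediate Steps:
$A{\left(O \right)} = \left(-2 + O\right)^{2}$ ($A{\left(O \right)} = \left(O - 2\right)^{2} = \left(-2 + O\right)^{2}$)
$W{\left(d \right)} = 36 + d^{2} - 91 d$ ($W{\left(d \right)} = \left(d^{2} - 91 d\right) + \left(-2 - 4\right)^{2} = \left(d^{2} - 91 d\right) + \left(-6\right)^{2} = \left(d^{2} - 91 d\right) + 36 = 36 + d^{2} - 91 d$)
$18827 + W{\left(62 \right)} = 18827 + \left(36 + 62^{2} - 5642\right) = 18827 + \left(36 + 3844 - 5642\right) = 18827 - 1762 = 17065$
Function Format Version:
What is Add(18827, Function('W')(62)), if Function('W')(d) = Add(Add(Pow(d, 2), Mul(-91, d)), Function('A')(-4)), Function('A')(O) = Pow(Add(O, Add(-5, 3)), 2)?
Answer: 17065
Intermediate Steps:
Function('A')(O) = Pow(Add(-2, O), 2) (Function('A')(O) = Pow(Add(O, -2), 2) = Pow(Add(-2, O), 2))
Function('W')(d) = Add(36, Pow(d, 2), Mul(-91, d)) (Function('W')(d) = Add(Add(Pow(d, 2), Mul(-91, d)), Pow(Add(-2, -4), 2)) = Add(Add(Pow(d, 2), Mul(-91, d)), Pow(-6, 2)) = Add(Add(Pow(d, 2), Mul(-91, d)), 36) = Add(36, Pow(d, 2), Mul(-91, d)))
Add(18827, Function('W')(62)) = Add(18827, Add(36, Pow(62, 2), Mul(-91, 62))) = Add(18827, Add(36, 3844, -5642)) = Add(18827, -1762) = 17065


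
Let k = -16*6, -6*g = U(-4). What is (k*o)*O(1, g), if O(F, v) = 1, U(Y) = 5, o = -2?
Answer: 192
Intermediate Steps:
g = -⅚ (g = -⅙*5 = -⅚ ≈ -0.83333)
k = -96 (k = -4*24 = -96)
(k*o)*O(1, g) = -96*(-2)*1 = 192*1 = 192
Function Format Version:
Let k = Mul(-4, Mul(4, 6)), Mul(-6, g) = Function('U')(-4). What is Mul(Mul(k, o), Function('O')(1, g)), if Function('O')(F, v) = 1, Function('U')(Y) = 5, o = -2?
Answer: 192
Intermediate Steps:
g = Rational(-5, 6) (g = Mul(Rational(-1, 6), 5) = Rational(-5, 6) ≈ -0.83333)
k = -96 (k = Mul(-4, 24) = -96)
Mul(Mul(k, o), Function('O')(1, g)) = Mul(Mul(-96, -2), 1) = Mul(192, 1) = 192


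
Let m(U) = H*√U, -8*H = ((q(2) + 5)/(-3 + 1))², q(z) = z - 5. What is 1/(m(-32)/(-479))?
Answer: -479*I*√2 ≈ -677.41*I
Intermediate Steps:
q(z) = -5 + z
H = -⅛ (H = -((-5 + 2) + 5)²/(-3 + 1)²/8 = -(-3 + 5)²/4/8 = -1²/8 = -⅛*(-1)² = -⅛*1 = -⅛ ≈ -0.12500)
m(U) = -√U/8
1/(m(-32)/(-479)) = 1/(-I*√2/2/(-479)) = 1/(-I*√2/2*(-1/479)) = 1/(I*√2/958) = -479*I*√2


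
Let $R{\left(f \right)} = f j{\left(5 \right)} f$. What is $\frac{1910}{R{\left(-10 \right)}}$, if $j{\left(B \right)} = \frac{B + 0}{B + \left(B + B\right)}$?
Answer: $\frac{573}{10} \approx 57.3$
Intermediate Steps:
$j{\left(B \right)} = \frac{1}{3}$ ($j{\left(B \right)} = \frac{B}{B + 2 B} = \frac{B}{3 B} = B \frac{1}{3 B} = \frac{1}{3}$)
$R{\left(f \right)} = \frac{f^{2}}{3}$ ($R{\left(f \right)} = f \frac{1}{3} f = \frac{f}{3} f = \frac{f^{2}}{3}$)
$\frac{1910}{R{\left(-10 \right)}} = \frac{1910}{\frac{1}{3} \left(-10\right)^{2}} = \frac{1910}{\frac{1}{3} \cdot 100} = \frac{1910}{\frac{100}{3}} = 1910 \cdot \frac{3}{100} = \frac{573}{10}$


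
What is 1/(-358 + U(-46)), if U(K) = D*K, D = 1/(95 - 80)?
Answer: -15/5416 ≈ -0.0027696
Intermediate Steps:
D = 1/15 ≈ 0.066667
U(K) = K/15
1/(-358 + U(-46)) = 1/(-358 + (1/15)*(-46)) = 1/(-358 - 46/15) = 1/(-5416/15) = -15/5416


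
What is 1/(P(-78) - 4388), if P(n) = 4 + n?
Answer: -1/4462 ≈ -0.00022411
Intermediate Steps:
1/(P(-78) - 4388) = 1/((4 - 78) - 4388) = 1/(-74 - 4388) = 1/(-4462) = -1/4462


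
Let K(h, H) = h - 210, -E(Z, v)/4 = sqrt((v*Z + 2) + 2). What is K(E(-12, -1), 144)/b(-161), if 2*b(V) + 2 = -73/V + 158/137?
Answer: 9969764/8675 ≈ 1149.3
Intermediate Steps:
E(Z, v) = -4*sqrt(4 + Z*v) (E(Z, v) = -4*sqrt((v*Z + 2) + 2) = -4*sqrt((Z*v + 2) + 2) = -4*sqrt((2 + Z*v) + 2) = -4*sqrt(4 + Z*v))
K(h, H) = -210 + h
b(V) = -58/137 - 73/(2*V) (b(V) = -1 + (-73/V + 158/137)/2 = -1 + (158/137 - 73/V)/2 = -1 + (79/137 - 73/(2*V)) = -58/137 - 73/(2*V))
K(E(-12, -1), 144)/b(-161) = (-210 - 4*sqrt(4 - 12*(-1)))/(((1/274)*(-10001 - 116*(-161))/(-161))) = (-210 - 4*sqrt(4 + 12))/(((1/274)*(-1/161)*(-10001 + 18676))) = (-210 - 4*sqrt(16))/(((1/274)*(-1/161)*8675)) = (-210 - 4*4)/(-8675/44114) = (-210 - 16)*(-44114/8675) = -226*(-44114/8675) = 9969764/8675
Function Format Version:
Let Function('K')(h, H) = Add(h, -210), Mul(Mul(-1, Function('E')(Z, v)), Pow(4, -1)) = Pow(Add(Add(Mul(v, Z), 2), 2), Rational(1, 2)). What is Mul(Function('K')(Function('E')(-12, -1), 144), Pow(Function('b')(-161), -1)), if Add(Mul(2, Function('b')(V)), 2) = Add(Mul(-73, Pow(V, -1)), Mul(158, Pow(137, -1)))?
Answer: Rational(9969764, 8675) ≈ 1149.3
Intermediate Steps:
Function('E')(Z, v) = Mul(-4, Pow(Add(4, Mul(Z, v)), Rational(1, 2))) (Function('E')(Z, v) = Mul(-4, Pow(Add(Add(Mul(v, Z), 2), 2), Rational(1, 2))) = Mul(-4, Pow(Add(Add(Mul(Z, v), 2), 2), Rational(1, 2))) = Mul(-4, Pow(Add(Add(2, Mul(Z, v)), 2), Rational(1, 2))) = Mul(-4, Pow(Add(4, Mul(Z, v)), Rational(1, 2))))
Function('K')(h, H) = Add(-210, h)
Function('b')(V) = Add(Rational(-58, 137), Mul(Rational(-73, 2), Pow(V, -1))) (Function('b')(V) = Add(-1, Mul(Rational(1, 2), Add(Mul(-73, Pow(V, -1)), Mul(158, Pow(137, -1))))) = Add(-1, Mul(Rational(1, 2), Add(Mul(-73, Pow(V, -1)), Mul(158, Rational(1, 137))))) = Add(-1, Mul(Rational(1, 2), Add(Mul(-73, Pow(V, -1)), Rational(158, 137)))) = Add(-1, Mul(Rational(1, 2), Add(Rational(158, 137), Mul(-73, Pow(V, -1))))) = Add(-1, Add(Rational(79, 137), Mul(Rational(-73, 2), Pow(V, -1)))) = Add(Rational(-58, 137), Mul(Rational(-73, 2), Pow(V, -1))))
Mul(Function('K')(Function('E')(-12, -1), 144), Pow(Function('b')(-161), -1)) = Mul(Add(-210, Mul(-4, Pow(Add(4, Mul(-12, -1)), Rational(1, 2)))), Pow(Mul(Rational(1, 274), Pow(-161, -1), Add(-10001, Mul(-116, -161))), -1)) = Mul(Add(-210, Mul(-4, Pow(Add(4, 12), Rational(1, 2)))), Pow(Mul(Rational(1, 274), Rational(-1, 161), Add(-10001, 18676)), -1)) = Mul(Add(-210, Mul(-4, Pow(16, Rational(1, 2)))), Pow(Mul(Rational(1, 274), Rational(-1, 161), 8675), -1)) = Mul(Add(-210, Mul(-4, 4)), Pow(Rational(-8675, 44114), -1)) = Mul(Add(-210, -16), Rational(-44114, 8675)) = Mul(-226, Rational(-44114, 8675)) = Rational(9969764, 8675)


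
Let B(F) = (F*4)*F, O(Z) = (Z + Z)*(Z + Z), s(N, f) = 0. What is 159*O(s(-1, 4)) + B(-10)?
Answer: 400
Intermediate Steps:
O(Z) = 4*Z² (O(Z) = (2*Z)*(2*Z) = 4*Z²)
B(F) = 4*F² (B(F) = (4*F)*F = 4*F²)
159*O(s(-1, 4)) + B(-10) = 159*(4*0²) + 4*(-10)² = 159*(4*0) + 4*100 = 159*0 + 400 = 0 + 400 = 400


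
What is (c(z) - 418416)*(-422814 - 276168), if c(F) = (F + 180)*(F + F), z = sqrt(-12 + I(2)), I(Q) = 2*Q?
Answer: 292476436224 - 503267040*I*sqrt(2) ≈ 2.9248e+11 - 7.1173e+8*I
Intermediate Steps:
z = 2*I*sqrt(2) (z = sqrt(-12 + 2*2) = sqrt(-12 + 4) = sqrt(-8) = 2*I*sqrt(2) ≈ 2.8284*I)
c(F) = 2*F*(180 + F) (c(F) = (180 + F)*(2*F) = 2*F*(180 + F))
(c(z) - 418416)*(-422814 - 276168) = (2*(2*I*sqrt(2))*(180 + 2*I*sqrt(2)) - 418416)*(-422814 - 276168) = (4*I*sqrt(2)*(180 + 2*I*sqrt(2)) - 418416)*(-698982) = (-418416 + 4*I*sqrt(2)*(180 + 2*I*sqrt(2)))*(-698982) = 292465252512 - 2795928*I*sqrt(2)*(180 + 2*I*sqrt(2))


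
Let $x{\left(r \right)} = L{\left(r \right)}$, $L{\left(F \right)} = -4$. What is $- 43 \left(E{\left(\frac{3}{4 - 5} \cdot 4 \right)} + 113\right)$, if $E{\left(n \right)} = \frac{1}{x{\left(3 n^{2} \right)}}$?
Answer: $- \frac{19393}{4} \approx -4848.3$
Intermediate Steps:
$x{\left(r \right)} = -4$
$E{\left(n \right)} = - \frac{1}{4}$ ($E{\left(n \right)} = \frac{1}{-4} = - \frac{1}{4}$)
$- 43 \left(E{\left(\frac{3}{4 - 5} \cdot 4 \right)} + 113\right) = - 43 \left(- \frac{1}{4} + 113\right) = \left(-43\right) \frac{451}{4} = - \frac{19393}{4}$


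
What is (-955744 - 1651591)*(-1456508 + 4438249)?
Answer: -7774397670235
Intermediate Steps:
(-955744 - 1651591)*(-1456508 + 4438249) = -2607335*2981741 = -7774397670235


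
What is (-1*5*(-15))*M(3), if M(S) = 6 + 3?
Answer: 675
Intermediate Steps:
M(S) = 9
(-1*5*(-15))*M(3) = (-1*5*(-15))*9 = -5*(-15)*9 = 75*9 = 675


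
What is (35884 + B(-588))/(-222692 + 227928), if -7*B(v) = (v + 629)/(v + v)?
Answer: 295397129/43102752 ≈ 6.8533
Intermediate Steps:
B(v) = -(629 + v)/(14*v) (B(v) = -(v + 629)/(7*(v + v)) = -(629 + v)/(7*(2*v)) = -(629 + v)*1/(2*v)/7 = -(629 + v)/(14*v))
(35884 + B(-588))/(-222692 + 227928) = (35884 + (1/14)*(-629 - 1*(-588))/(-588))/(-222692 + 227928) = (35884 + (1/14)*(-1/588)*(-629 + 588))/5236 = (35884 + (1/14)*(-1/588)*(-41))*(1/5236) = (35884 + 41/8232)*(1/5236) = (295397129/8232)*(1/5236) = 295397129/43102752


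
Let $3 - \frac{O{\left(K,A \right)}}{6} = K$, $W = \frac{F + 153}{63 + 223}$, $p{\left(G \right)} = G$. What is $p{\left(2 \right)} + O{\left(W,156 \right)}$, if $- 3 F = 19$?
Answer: $\frac{220}{13} \approx 16.923$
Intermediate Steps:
$F = - \frac{19}{3}$ ($F = \left(- \frac{1}{3}\right) 19 = - \frac{19}{3} \approx -6.3333$)
$W = \frac{20}{39}$ ($W = \frac{- \frac{19}{3} + 153}{63 + 223} = \frac{440}{3 \cdot 286} = \frac{440}{3} \cdot \frac{1}{286} = \frac{20}{39} \approx 0.51282$)
$O{\left(K,A \right)} = 18 - 6 K$
$p{\left(2 \right)} + O{\left(W,156 \right)} = 2 + \left(18 - \frac{40}{13}\right) = 2 + \frac{194}{13} = \frac{220}{13}$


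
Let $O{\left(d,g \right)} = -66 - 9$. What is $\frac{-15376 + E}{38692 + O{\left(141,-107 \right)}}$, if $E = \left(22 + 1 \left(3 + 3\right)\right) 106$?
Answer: $- \frac{12408}{38617} \approx -0.32131$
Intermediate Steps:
$O{\left(d,g \right)} = -75$
$E = 2968$ ($E = \left(22 + 1 \cdot 6\right) 106 = \left(22 + 6\right) 106 = 28 \cdot 106 = 2968$)
$\frac{-15376 + E}{38692 + O{\left(141,-107 \right)}} = \frac{-15376 + 2968}{38692 - 75} = - \frac{12408}{38617}$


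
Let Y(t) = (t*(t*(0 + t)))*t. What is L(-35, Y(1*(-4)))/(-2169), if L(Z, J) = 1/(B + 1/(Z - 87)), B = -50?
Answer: 122/13233069 ≈ 9.2193e-6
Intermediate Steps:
Y(t) = t**4 (Y(t) = (t*(t*t))*t = (t*t**2)*t = t**3*t = t**4)
L(Z, J) = 1/(-50 + 1/(-87 + Z)) (L(Z, J) = 1/(-50 + 1/(Z - 87)) = 1/(-50 + 1/(-87 + Z)))
L(-35, Y(1*(-4)))/(-2169) = ((87 - 1*(-35))/(-4351 + 50*(-35)))/(-2169) = ((87 + 35)/(-4351 - 1750))*(-1/2169) = (122/(-6101))*(-1/2169) = -1/6101*122*(-1/2169) = -122/6101*(-1/2169) = 122/13233069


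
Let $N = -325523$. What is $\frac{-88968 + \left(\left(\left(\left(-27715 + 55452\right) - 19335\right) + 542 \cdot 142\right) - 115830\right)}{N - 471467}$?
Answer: $\frac{59716}{398495} \approx 0.14985$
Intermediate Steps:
$\frac{-88968 + \left(\left(\left(\left(-27715 + 55452\right) - 19335\right) + 542 \cdot 142\right) - 115830\right)}{N - 471467} = \frac{-88968 + \left(\left(\left(\left(-27715 + 55452\right) - 19335\right) + 542 \cdot 142\right) - 115830\right)}{-325523 - 471467} = \frac{-88968 + \left(\left(\left(27737 - 19335\right) + 76964\right) - 115830\right)}{-796990} = \left(-88968 + \left(\left(8402 + 76964\right) - 115830\right)\right) \left(- \frac{1}{796990}\right) = \left(-88968 + \left(85366 - 115830\right)\right) \left(- \frac{1}{796990}\right) = \left(-88968 - 30464\right) \left(- \frac{1}{796990}\right) = \left(-119432\right) \left(- \frac{1}{796990}\right) = \frac{59716}{398495}$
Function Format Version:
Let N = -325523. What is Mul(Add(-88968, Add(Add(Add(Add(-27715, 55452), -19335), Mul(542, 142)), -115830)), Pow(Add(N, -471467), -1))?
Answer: Rational(59716, 398495) ≈ 0.14985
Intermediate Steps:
Mul(Add(-88968, Add(Add(Add(Add(-27715, 55452), -19335), Mul(542, 142)), -115830)), Pow(Add(N, -471467), -1)) = Mul(Add(-88968, Add(Add(Add(Add(-27715, 55452), -19335), Mul(542, 142)), -115830)), Pow(Add(-325523, -471467), -1)) = Mul(Add(-88968, Add(Add(Add(27737, -19335), 76964), -115830)), Pow(-796990, -1)) = Mul(Add(-88968, Add(Add(8402, 76964), -115830)), Rational(-1, 796990)) = Mul(Add(-88968, Add(85366, -115830)), Rational(-1, 796990)) = Mul(Add(-88968, -30464), Rational(-1, 796990)) = Mul(-119432, Rational(-1, 796990)) = Rational(59716, 398495)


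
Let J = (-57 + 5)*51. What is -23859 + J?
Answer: -26511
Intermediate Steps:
J = -2652 (J = -52*51 = -2652)
-23859 + J = -23859 - 2652 = -26511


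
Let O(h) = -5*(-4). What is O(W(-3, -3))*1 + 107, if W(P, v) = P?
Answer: 127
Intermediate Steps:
O(h) = 20
O(W(-3, -3))*1 + 107 = 20*1 + 107 = 20 + 107 = 127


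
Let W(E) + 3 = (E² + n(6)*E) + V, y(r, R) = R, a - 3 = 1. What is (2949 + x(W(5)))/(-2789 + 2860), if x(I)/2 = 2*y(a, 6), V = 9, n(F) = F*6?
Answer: 2973/71 ≈ 41.873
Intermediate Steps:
a = 4 (a = 3 + 1 = 4)
n(F) = 6*F
W(E) = 6 + E² + 36*E (W(E) = -3 + ((E² + (6*6)*E) + 9) = -3 + ((E² + 36*E) + 9) = -3 + (9 + E² + 36*E) = 6 + E² + 36*E)
x(I) = 24 (x(I) = 2*(2*6) = 2*12 = 24)
(2949 + x(W(5)))/(-2789 + 2860) = (2949 + 24)/(-2789 + 2860) = 2973/71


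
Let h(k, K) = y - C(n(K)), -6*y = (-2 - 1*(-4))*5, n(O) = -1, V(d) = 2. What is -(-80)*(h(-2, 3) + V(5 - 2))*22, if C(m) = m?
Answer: 7040/3 ≈ 2346.7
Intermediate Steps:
y = -5/3 (y = -(-2 - 1*(-4))*5/6 = -(-2 + 4)*5/6 = -5/3 ≈ -1.6667)
h(k, K) = -2/3 (h(k, K) = -5/3 - 1*(-1) = -5/3 + 1 = -2/3)
-(-80)*(h(-2, 3) + V(5 - 2))*22 = -(-80)*(-2/3 + 2)*22 = -(-80)*4/3*22 = -16*(-20/3)*22 = (320/3)*22 = 7040/3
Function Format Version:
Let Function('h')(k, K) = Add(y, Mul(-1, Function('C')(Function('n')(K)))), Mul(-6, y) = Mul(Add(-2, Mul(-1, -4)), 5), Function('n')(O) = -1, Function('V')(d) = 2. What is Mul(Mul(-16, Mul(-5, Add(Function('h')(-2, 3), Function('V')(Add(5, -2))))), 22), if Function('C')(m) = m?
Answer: Rational(7040, 3) ≈ 2346.7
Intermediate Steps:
y = Rational(-5, 3) (y = Mul(Rational(-1, 6), Mul(Add(-2, Mul(-1, -4)), 5)) = Mul(Rational(-1, 6), Mul(Add(-2, 4), 5)) = Mul(Rational(-1, 6), Mul(2, 5)) = Mul(Rational(-1, 6), 10) = Rational(-5, 3) ≈ -1.6667)
Function('h')(k, K) = Rational(-2, 3) (Function('h')(k, K) = Add(Rational(-5, 3), Mul(-1, -1)) = Add(Rational(-5, 3), 1) = Rational(-2, 3))
Mul(Mul(-16, Mul(-5, Add(Function('h')(-2, 3), Function('V')(Add(5, -2))))), 22) = Mul(Mul(-16, Mul(-5, Add(Rational(-2, 3), 2))), 22) = Mul(Mul(-16, Mul(-5, Rational(4, 3))), 22) = Mul(Mul(-16, Rational(-20, 3)), 22) = Mul(Rational(320, 3), 22) = Rational(7040, 3)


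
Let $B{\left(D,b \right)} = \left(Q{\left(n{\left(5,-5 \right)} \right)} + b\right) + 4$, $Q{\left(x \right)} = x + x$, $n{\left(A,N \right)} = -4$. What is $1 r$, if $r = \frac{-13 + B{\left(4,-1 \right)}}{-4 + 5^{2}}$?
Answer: $- \frac{6}{7} \approx -0.85714$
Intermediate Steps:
$Q{\left(x \right)} = 2 x$
$B{\left(D,b \right)} = -4 + b$ ($B{\left(D,b \right)} = \left(2 \left(-4\right) + b\right) + 4 = \left(-8 + b\right) + 4 = -4 + b$)
$r = - \frac{6}{7}$ ($r = \frac{-13 - 5}{-4 + 5^{2}} = \frac{-13 - 5}{-4 + 25} = - \frac{18}{21} = \left(-18\right) \frac{1}{21} = - \frac{6}{7} \approx -0.85714$)
$1 r = 1 \left(- \frac{6}{7}\right) = - \frac{6}{7}$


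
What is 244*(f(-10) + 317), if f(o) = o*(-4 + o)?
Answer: 111508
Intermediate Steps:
244*(f(-10) + 317) = 244*(-10*(-4 - 10) + 317) = 244*(-10*(-14) + 317) = 244*(140 + 317) = 244*457 = 111508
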